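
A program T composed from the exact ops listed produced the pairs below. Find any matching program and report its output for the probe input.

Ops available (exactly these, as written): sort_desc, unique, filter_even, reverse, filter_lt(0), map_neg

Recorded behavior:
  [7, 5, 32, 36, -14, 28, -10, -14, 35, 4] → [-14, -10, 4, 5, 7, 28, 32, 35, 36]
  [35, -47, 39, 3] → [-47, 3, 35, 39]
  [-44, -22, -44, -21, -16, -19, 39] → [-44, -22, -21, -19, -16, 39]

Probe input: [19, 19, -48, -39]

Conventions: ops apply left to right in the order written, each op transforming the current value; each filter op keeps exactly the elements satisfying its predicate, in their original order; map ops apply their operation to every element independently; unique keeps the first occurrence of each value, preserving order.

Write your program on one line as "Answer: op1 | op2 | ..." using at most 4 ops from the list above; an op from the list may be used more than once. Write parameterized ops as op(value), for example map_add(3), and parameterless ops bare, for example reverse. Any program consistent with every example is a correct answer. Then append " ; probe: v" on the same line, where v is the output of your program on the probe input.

sort_desc | unique | reverse ; probe: [-48, -39, 19]

Check, running the answer program on each example:
  [7, 5, 32, 36, -14, 28, -10, -14, 35, 4] -> [36, 35, 32, 28, 7, 5, 4, -10, -14, -14] -> [36, 35, 32, 28, 7, 5, 4, -10, -14] -> [-14, -10, 4, 5, 7, 28, 32, 35, 36]
  [35, -47, 39, 3] -> [39, 35, 3, -47] -> [39, 35, 3, -47] -> [-47, 3, 35, 39]
  [-44, -22, -44, -21, -16, -19, 39] -> [39, -16, -19, -21, -22, -44, -44] -> [39, -16, -19, -21, -22, -44] -> [-44, -22, -21, -19, -16, 39]
  probe: [19, 19, -48, -39] -> [19, 19, -39, -48] -> [19, -39, -48] -> [-48, -39, 19]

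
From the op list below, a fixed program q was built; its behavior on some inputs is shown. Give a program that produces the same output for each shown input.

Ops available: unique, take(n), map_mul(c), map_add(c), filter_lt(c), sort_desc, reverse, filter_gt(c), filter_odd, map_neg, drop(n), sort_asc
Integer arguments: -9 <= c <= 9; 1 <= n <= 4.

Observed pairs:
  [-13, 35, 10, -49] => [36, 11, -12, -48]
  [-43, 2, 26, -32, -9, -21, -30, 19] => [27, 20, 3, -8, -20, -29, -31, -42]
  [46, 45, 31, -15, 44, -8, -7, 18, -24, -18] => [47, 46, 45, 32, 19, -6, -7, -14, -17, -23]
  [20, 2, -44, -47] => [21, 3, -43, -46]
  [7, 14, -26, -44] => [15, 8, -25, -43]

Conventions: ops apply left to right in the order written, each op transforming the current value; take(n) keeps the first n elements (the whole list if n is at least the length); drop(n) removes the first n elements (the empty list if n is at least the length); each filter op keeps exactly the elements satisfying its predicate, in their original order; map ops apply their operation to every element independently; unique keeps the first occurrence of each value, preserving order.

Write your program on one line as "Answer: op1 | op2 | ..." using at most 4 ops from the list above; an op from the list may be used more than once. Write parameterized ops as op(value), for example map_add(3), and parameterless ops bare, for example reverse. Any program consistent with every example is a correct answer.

reverse | map_add(1) | sort_asc | reverse

Check, running the answer program on each example:
  [-13, 35, 10, -49] -> [-49, 10, 35, -13] -> [-48, 11, 36, -12] -> [-48, -12, 11, 36] -> [36, 11, -12, -48]
  [-43, 2, 26, -32, -9, -21, -30, 19] -> [19, -30, -21, -9, -32, 26, 2, -43] -> [20, -29, -20, -8, -31, 27, 3, -42] -> [-42, -31, -29, -20, -8, 3, 20, 27] -> [27, 20, 3, -8, -20, -29, -31, -42]
  [46, 45, 31, -15, 44, -8, -7, 18, -24, -18] -> [-18, -24, 18, -7, -8, 44, -15, 31, 45, 46] -> [-17, -23, 19, -6, -7, 45, -14, 32, 46, 47] -> [-23, -17, -14, -7, -6, 19, 32, 45, 46, 47] -> [47, 46, 45, 32, 19, -6, -7, -14, -17, -23]
  [20, 2, -44, -47] -> [-47, -44, 2, 20] -> [-46, -43, 3, 21] -> [-46, -43, 3, 21] -> [21, 3, -43, -46]
  [7, 14, -26, -44] -> [-44, -26, 14, 7] -> [-43, -25, 15, 8] -> [-43, -25, 8, 15] -> [15, 8, -25, -43]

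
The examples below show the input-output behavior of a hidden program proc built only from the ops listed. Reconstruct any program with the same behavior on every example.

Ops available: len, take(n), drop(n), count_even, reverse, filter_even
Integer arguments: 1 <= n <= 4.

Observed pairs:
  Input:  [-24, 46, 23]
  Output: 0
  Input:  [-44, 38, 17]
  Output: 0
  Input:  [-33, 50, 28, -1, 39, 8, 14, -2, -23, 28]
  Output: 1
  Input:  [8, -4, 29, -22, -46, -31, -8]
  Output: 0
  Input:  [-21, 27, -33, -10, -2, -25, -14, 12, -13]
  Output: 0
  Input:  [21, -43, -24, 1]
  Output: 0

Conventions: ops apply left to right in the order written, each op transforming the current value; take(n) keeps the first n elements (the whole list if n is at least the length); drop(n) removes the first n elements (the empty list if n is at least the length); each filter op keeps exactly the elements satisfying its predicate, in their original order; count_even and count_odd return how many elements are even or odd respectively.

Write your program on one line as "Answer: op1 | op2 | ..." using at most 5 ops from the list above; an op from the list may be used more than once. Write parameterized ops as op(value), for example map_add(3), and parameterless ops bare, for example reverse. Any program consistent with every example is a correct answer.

drop(1) | drop(1) | drop(4) | drop(3) | len

Check, running the answer program on each example:
  [-24, 46, 23] -> [46, 23] -> [23] -> [] -> [] -> 0
  [-44, 38, 17] -> [38, 17] -> [17] -> [] -> [] -> 0
  [-33, 50, 28, -1, 39, 8, 14, -2, -23, 28] -> [50, 28, -1, 39, 8, 14, -2, -23, 28] -> [28, -1, 39, 8, 14, -2, -23, 28] -> [14, -2, -23, 28] -> [28] -> 1
  [8, -4, 29, -22, -46, -31, -8] -> [-4, 29, -22, -46, -31, -8] -> [29, -22, -46, -31, -8] -> [-8] -> [] -> 0
  [-21, 27, -33, -10, -2, -25, -14, 12, -13] -> [27, -33, -10, -2, -25, -14, 12, -13] -> [-33, -10, -2, -25, -14, 12, -13] -> [-14, 12, -13] -> [] -> 0
  [21, -43, -24, 1] -> [-43, -24, 1] -> [-24, 1] -> [] -> [] -> 0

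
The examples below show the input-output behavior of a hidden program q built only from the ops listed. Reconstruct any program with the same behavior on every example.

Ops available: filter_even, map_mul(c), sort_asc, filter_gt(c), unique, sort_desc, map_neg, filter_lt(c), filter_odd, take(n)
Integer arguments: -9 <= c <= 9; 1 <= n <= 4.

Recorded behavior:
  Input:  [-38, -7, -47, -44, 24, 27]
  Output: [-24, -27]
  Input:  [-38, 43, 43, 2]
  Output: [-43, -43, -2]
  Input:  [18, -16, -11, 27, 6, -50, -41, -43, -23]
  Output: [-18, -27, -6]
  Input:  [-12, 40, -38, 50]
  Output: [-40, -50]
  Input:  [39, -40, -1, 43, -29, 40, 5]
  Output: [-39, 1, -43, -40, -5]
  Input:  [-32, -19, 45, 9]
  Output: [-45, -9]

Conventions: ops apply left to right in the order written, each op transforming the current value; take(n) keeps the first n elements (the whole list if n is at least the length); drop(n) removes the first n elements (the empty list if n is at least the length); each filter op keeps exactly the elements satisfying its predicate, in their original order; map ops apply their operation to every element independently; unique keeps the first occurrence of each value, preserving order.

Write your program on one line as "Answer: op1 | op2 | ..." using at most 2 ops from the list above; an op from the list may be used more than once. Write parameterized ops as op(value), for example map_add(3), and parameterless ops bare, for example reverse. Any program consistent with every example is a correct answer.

map_neg | filter_lt(4)

Check, running the answer program on each example:
  [-38, -7, -47, -44, 24, 27] -> [38, 7, 47, 44, -24, -27] -> [-24, -27]
  [-38, 43, 43, 2] -> [38, -43, -43, -2] -> [-43, -43, -2]
  [18, -16, -11, 27, 6, -50, -41, -43, -23] -> [-18, 16, 11, -27, -6, 50, 41, 43, 23] -> [-18, -27, -6]
  [-12, 40, -38, 50] -> [12, -40, 38, -50] -> [-40, -50]
  [39, -40, -1, 43, -29, 40, 5] -> [-39, 40, 1, -43, 29, -40, -5] -> [-39, 1, -43, -40, -5]
  [-32, -19, 45, 9] -> [32, 19, -45, -9] -> [-45, -9]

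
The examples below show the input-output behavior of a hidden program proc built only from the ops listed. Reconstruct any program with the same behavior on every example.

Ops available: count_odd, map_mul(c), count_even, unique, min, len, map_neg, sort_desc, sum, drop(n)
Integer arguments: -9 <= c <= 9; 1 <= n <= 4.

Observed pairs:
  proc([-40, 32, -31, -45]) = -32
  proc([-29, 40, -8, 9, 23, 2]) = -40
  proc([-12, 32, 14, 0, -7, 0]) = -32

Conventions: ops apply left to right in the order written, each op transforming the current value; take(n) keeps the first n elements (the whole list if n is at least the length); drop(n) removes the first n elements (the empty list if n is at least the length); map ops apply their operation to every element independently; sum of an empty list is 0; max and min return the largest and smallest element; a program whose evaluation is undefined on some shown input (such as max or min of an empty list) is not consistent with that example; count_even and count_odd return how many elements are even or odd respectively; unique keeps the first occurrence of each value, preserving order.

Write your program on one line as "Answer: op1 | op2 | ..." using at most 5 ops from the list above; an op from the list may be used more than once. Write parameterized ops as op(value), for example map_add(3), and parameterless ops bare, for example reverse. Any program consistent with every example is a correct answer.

map_mul(-1) | drop(1) | unique | min

Check, running the answer program on each example:
  [-40, 32, -31, -45] -> [40, -32, 31, 45] -> [-32, 31, 45] -> [-32, 31, 45] -> -32
  [-29, 40, -8, 9, 23, 2] -> [29, -40, 8, -9, -23, -2] -> [-40, 8, -9, -23, -2] -> [-40, 8, -9, -23, -2] -> -40
  [-12, 32, 14, 0, -7, 0] -> [12, -32, -14, 0, 7, 0] -> [-32, -14, 0, 7, 0] -> [-32, -14, 0, 7] -> -32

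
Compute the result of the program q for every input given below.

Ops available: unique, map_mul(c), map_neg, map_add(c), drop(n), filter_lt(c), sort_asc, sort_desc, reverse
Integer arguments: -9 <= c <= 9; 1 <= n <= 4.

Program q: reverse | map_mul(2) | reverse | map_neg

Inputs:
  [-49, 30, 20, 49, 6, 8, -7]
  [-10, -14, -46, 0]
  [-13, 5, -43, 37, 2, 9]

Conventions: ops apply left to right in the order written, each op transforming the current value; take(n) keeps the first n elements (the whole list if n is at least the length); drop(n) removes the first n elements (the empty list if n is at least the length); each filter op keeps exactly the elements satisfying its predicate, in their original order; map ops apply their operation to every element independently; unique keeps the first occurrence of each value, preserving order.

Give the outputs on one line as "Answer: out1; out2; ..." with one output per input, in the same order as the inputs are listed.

Execution, op by op:
  [-49, 30, 20, 49, 6, 8, -7] -> [-7, 8, 6, 49, 20, 30, -49] -> [-14, 16, 12, 98, 40, 60, -98] -> [-98, 60, 40, 98, 12, 16, -14] -> [98, -60, -40, -98, -12, -16, 14]
  [-10, -14, -46, 0] -> [0, -46, -14, -10] -> [0, -92, -28, -20] -> [-20, -28, -92, 0] -> [20, 28, 92, 0]
  [-13, 5, -43, 37, 2, 9] -> [9, 2, 37, -43, 5, -13] -> [18, 4, 74, -86, 10, -26] -> [-26, 10, -86, 74, 4, 18] -> [26, -10, 86, -74, -4, -18]

[98, -60, -40, -98, -12, -16, 14]; [20, 28, 92, 0]; [26, -10, 86, -74, -4, -18]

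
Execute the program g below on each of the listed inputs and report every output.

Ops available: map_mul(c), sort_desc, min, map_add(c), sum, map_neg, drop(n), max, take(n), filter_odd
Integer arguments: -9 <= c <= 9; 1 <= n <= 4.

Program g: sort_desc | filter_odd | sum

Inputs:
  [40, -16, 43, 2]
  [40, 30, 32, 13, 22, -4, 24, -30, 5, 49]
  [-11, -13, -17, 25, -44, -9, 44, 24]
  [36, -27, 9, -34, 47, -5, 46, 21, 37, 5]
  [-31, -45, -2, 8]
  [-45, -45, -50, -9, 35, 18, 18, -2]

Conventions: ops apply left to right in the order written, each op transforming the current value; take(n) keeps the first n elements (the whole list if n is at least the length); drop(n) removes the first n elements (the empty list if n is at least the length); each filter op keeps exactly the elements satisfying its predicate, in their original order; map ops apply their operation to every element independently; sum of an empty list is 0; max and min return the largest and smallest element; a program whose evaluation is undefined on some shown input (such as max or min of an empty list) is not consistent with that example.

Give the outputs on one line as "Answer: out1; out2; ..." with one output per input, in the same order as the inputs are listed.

Execution, op by op:
  [40, -16, 43, 2] -> [43, 40, 2, -16] -> [43] -> 43
  [40, 30, 32, 13, 22, -4, 24, -30, 5, 49] -> [49, 40, 32, 30, 24, 22, 13, 5, -4, -30] -> [49, 13, 5] -> 67
  [-11, -13, -17, 25, -44, -9, 44, 24] -> [44, 25, 24, -9, -11, -13, -17, -44] -> [25, -9, -11, -13, -17] -> -25
  [36, -27, 9, -34, 47, -5, 46, 21, 37, 5] -> [47, 46, 37, 36, 21, 9, 5, -5, -27, -34] -> [47, 37, 21, 9, 5, -5, -27] -> 87
  [-31, -45, -2, 8] -> [8, -2, -31, -45] -> [-31, -45] -> -76
  [-45, -45, -50, -9, 35, 18, 18, -2] -> [35, 18, 18, -2, -9, -45, -45, -50] -> [35, -9, -45, -45] -> -64

43; 67; -25; 87; -76; -64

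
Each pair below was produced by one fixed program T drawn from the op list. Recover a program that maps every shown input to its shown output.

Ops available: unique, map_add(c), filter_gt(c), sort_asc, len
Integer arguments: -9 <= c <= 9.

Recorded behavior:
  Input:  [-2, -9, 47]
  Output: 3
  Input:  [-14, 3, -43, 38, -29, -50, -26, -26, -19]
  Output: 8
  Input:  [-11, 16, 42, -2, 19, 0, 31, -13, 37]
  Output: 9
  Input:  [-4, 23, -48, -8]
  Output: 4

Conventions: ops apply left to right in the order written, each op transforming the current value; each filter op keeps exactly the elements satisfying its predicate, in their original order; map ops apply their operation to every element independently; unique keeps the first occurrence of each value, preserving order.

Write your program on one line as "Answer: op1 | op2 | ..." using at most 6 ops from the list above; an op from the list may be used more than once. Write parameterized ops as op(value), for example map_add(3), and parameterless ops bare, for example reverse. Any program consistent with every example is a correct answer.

map_add(-9) | unique | map_add(-4) | sort_asc | len

Check, running the answer program on each example:
  [-2, -9, 47] -> [-11, -18, 38] -> [-11, -18, 38] -> [-15, -22, 34] -> [-22, -15, 34] -> 3
  [-14, 3, -43, 38, -29, -50, -26, -26, -19] -> [-23, -6, -52, 29, -38, -59, -35, -35, -28] -> [-23, -6, -52, 29, -38, -59, -35, -28] -> [-27, -10, -56, 25, -42, -63, -39, -32] -> [-63, -56, -42, -39, -32, -27, -10, 25] -> 8
  [-11, 16, 42, -2, 19, 0, 31, -13, 37] -> [-20, 7, 33, -11, 10, -9, 22, -22, 28] -> [-20, 7, 33, -11, 10, -9, 22, -22, 28] -> [-24, 3, 29, -15, 6, -13, 18, -26, 24] -> [-26, -24, -15, -13, 3, 6, 18, 24, 29] -> 9
  [-4, 23, -48, -8] -> [-13, 14, -57, -17] -> [-13, 14, -57, -17] -> [-17, 10, -61, -21] -> [-61, -21, -17, 10] -> 4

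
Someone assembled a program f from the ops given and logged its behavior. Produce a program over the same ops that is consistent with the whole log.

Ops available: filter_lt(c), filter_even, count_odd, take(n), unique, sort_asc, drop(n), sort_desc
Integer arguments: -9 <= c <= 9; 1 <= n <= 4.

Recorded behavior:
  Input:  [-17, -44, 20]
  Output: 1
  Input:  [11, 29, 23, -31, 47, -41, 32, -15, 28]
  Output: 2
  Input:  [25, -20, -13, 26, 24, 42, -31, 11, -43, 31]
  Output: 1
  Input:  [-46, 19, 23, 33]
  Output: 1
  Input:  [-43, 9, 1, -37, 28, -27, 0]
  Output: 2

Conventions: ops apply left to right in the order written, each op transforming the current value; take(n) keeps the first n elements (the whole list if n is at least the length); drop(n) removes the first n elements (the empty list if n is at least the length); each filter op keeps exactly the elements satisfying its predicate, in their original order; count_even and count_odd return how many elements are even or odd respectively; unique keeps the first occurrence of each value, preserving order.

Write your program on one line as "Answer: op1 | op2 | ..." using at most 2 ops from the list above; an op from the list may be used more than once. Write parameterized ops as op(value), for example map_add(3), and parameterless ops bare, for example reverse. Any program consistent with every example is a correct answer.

take(2) | count_odd

Check, running the answer program on each example:
  [-17, -44, 20] -> [-17, -44] -> 1
  [11, 29, 23, -31, 47, -41, 32, -15, 28] -> [11, 29] -> 2
  [25, -20, -13, 26, 24, 42, -31, 11, -43, 31] -> [25, -20] -> 1
  [-46, 19, 23, 33] -> [-46, 19] -> 1
  [-43, 9, 1, -37, 28, -27, 0] -> [-43, 9] -> 2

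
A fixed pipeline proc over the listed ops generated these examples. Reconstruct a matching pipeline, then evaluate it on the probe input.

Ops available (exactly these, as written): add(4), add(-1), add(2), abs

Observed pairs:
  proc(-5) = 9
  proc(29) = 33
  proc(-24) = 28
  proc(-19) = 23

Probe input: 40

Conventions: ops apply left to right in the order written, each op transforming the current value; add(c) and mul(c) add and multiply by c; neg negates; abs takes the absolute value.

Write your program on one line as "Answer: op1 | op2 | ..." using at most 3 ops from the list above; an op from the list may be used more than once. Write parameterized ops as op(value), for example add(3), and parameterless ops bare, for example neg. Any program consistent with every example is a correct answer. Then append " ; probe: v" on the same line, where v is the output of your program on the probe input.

abs | add(4) ; probe: 44

Check, running the answer program on each example:
  -5 -> 5 -> 9
  29 -> 29 -> 33
  -24 -> 24 -> 28
  -19 -> 19 -> 23
  probe: 40 -> 40 -> 44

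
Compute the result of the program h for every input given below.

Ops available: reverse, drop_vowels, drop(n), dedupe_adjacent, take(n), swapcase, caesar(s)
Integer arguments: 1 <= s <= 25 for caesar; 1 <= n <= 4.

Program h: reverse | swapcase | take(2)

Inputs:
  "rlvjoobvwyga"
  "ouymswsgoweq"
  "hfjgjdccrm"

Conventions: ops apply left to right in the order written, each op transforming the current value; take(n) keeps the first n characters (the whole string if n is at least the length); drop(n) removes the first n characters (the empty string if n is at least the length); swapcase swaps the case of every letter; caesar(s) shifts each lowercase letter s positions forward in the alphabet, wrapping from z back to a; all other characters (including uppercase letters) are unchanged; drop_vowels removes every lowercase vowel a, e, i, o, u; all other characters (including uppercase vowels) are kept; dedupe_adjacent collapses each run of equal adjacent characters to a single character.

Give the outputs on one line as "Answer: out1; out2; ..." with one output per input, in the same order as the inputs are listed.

Execution, op by op:
  "rlvjoobvwyga" -> "agywvboojvlr" -> "AGYWVBOOJVLR" -> "AG"
  "ouymswsgoweq" -> "qewogswsmyuo" -> "QEWOGSWSMYUO" -> "QE"
  "hfjgjdccrm" -> "mrccdjgjfh" -> "MRCCDJGJFH" -> "MR"

"AG"; "QE"; "MR"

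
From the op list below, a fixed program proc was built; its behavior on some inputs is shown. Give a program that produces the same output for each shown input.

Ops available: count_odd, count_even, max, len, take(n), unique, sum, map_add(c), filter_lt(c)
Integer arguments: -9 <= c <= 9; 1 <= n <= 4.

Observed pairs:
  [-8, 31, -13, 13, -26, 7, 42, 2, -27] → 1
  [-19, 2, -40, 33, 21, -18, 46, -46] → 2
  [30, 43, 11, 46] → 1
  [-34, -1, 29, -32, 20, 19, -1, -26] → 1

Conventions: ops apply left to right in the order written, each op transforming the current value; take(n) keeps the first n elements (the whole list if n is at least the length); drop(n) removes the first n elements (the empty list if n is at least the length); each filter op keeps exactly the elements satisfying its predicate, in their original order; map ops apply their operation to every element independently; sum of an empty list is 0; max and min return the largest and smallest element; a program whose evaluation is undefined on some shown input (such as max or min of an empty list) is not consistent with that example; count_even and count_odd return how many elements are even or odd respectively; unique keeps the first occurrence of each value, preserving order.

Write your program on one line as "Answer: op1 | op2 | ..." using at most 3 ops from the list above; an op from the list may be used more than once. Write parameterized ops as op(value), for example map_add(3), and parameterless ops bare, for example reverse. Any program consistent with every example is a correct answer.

take(3) | count_even

Check, running the answer program on each example:
  [-8, 31, -13, 13, -26, 7, 42, 2, -27] -> [-8, 31, -13] -> 1
  [-19, 2, -40, 33, 21, -18, 46, -46] -> [-19, 2, -40] -> 2
  [30, 43, 11, 46] -> [30, 43, 11] -> 1
  [-34, -1, 29, -32, 20, 19, -1, -26] -> [-34, -1, 29] -> 1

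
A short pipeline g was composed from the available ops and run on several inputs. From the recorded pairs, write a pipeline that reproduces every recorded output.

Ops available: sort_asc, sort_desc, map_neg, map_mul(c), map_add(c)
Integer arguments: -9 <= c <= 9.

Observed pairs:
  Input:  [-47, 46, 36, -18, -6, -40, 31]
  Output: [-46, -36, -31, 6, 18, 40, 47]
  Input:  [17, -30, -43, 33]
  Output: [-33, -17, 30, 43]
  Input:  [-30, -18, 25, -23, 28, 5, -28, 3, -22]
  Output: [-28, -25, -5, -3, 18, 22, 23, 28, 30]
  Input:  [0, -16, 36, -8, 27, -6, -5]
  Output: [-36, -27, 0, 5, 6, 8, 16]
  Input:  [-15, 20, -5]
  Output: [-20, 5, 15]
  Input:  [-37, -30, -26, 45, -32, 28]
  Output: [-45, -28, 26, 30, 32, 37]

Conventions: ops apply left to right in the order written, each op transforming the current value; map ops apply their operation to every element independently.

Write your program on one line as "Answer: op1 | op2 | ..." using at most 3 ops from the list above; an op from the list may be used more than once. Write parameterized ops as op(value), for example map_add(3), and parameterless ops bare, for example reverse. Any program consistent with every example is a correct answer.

map_neg | sort_desc | sort_asc

Check, running the answer program on each example:
  [-47, 46, 36, -18, -6, -40, 31] -> [47, -46, -36, 18, 6, 40, -31] -> [47, 40, 18, 6, -31, -36, -46] -> [-46, -36, -31, 6, 18, 40, 47]
  [17, -30, -43, 33] -> [-17, 30, 43, -33] -> [43, 30, -17, -33] -> [-33, -17, 30, 43]
  [-30, -18, 25, -23, 28, 5, -28, 3, -22] -> [30, 18, -25, 23, -28, -5, 28, -3, 22] -> [30, 28, 23, 22, 18, -3, -5, -25, -28] -> [-28, -25, -5, -3, 18, 22, 23, 28, 30]
  [0, -16, 36, -8, 27, -6, -5] -> [0, 16, -36, 8, -27, 6, 5] -> [16, 8, 6, 5, 0, -27, -36] -> [-36, -27, 0, 5, 6, 8, 16]
  [-15, 20, -5] -> [15, -20, 5] -> [15, 5, -20] -> [-20, 5, 15]
  [-37, -30, -26, 45, -32, 28] -> [37, 30, 26, -45, 32, -28] -> [37, 32, 30, 26, -28, -45] -> [-45, -28, 26, 30, 32, 37]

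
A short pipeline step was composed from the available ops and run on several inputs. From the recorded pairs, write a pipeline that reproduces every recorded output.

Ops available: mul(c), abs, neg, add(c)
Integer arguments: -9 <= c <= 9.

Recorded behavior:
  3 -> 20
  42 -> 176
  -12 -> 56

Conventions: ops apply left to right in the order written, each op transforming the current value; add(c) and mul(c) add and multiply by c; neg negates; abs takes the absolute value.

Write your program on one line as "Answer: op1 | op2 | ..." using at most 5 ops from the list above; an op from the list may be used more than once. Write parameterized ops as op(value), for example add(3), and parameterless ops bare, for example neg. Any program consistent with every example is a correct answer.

mul(-4) | abs | add(1) | add(7)

Check, running the answer program on each example:
  3 -> -12 -> 12 -> 13 -> 20
  42 -> -168 -> 168 -> 169 -> 176
  -12 -> 48 -> 48 -> 49 -> 56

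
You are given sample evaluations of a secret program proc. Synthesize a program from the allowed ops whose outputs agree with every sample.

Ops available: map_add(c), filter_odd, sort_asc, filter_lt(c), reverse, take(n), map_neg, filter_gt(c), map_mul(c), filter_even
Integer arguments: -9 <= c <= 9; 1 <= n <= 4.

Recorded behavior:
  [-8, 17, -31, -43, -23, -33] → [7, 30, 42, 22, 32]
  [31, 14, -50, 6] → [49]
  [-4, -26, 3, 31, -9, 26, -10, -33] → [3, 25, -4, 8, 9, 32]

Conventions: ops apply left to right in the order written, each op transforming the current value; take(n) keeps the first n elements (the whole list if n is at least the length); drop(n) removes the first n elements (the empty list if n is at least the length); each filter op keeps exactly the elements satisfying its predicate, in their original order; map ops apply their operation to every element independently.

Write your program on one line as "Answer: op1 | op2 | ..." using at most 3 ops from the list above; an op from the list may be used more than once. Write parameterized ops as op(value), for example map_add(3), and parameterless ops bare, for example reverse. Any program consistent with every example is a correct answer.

map_add(1) | map_neg | filter_gt(-5)

Check, running the answer program on each example:
  [-8, 17, -31, -43, -23, -33] -> [-7, 18, -30, -42, -22, -32] -> [7, -18, 30, 42, 22, 32] -> [7, 30, 42, 22, 32]
  [31, 14, -50, 6] -> [32, 15, -49, 7] -> [-32, -15, 49, -7] -> [49]
  [-4, -26, 3, 31, -9, 26, -10, -33] -> [-3, -25, 4, 32, -8, 27, -9, -32] -> [3, 25, -4, -32, 8, -27, 9, 32] -> [3, 25, -4, 8, 9, 32]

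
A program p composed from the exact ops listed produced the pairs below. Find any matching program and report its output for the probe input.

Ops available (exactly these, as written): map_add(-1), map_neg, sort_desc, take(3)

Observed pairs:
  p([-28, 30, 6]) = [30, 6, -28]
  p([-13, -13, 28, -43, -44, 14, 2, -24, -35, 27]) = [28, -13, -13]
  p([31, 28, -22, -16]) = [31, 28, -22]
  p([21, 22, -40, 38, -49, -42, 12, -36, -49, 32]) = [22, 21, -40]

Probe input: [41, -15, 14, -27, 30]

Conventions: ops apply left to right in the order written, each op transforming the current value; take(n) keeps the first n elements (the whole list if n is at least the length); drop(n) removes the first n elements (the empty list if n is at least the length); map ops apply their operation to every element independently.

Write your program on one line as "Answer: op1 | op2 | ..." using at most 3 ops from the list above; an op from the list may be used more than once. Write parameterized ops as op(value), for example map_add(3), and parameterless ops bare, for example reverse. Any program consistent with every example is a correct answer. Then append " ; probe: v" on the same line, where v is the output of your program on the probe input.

take(3) | sort_desc ; probe: [41, 14, -15]

Check, running the answer program on each example:
  [-28, 30, 6] -> [-28, 30, 6] -> [30, 6, -28]
  [-13, -13, 28, -43, -44, 14, 2, -24, -35, 27] -> [-13, -13, 28] -> [28, -13, -13]
  [31, 28, -22, -16] -> [31, 28, -22] -> [31, 28, -22]
  [21, 22, -40, 38, -49, -42, 12, -36, -49, 32] -> [21, 22, -40] -> [22, 21, -40]
  probe: [41, -15, 14, -27, 30] -> [41, -15, 14] -> [41, 14, -15]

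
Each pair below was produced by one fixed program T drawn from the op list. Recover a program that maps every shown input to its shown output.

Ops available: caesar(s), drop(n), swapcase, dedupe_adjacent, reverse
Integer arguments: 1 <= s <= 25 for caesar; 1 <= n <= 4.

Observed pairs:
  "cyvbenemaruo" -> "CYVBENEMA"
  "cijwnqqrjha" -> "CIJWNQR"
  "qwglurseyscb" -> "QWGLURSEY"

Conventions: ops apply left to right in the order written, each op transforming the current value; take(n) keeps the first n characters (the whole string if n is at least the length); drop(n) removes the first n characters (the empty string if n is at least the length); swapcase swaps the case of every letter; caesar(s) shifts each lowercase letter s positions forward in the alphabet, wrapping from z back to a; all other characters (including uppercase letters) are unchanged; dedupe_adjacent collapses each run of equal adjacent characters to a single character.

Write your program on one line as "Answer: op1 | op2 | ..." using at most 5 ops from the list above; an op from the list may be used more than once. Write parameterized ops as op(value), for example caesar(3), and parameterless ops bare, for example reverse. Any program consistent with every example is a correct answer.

reverse | drop(3) | dedupe_adjacent | reverse | swapcase

Check, running the answer program on each example:
  "cyvbenemaruo" -> "ouramenebvyc" -> "amenebvyc" -> "amenebvyc" -> "cyvbenema" -> "CYVBENEMA"
  "cijwnqqrjha" -> "ahjrqqnwjic" -> "rqqnwjic" -> "rqnwjic" -> "cijwnqr" -> "CIJWNQR"
  "qwglurseyscb" -> "bcsyesrulgwq" -> "yesrulgwq" -> "yesrulgwq" -> "qwglursey" -> "QWGLURSEY"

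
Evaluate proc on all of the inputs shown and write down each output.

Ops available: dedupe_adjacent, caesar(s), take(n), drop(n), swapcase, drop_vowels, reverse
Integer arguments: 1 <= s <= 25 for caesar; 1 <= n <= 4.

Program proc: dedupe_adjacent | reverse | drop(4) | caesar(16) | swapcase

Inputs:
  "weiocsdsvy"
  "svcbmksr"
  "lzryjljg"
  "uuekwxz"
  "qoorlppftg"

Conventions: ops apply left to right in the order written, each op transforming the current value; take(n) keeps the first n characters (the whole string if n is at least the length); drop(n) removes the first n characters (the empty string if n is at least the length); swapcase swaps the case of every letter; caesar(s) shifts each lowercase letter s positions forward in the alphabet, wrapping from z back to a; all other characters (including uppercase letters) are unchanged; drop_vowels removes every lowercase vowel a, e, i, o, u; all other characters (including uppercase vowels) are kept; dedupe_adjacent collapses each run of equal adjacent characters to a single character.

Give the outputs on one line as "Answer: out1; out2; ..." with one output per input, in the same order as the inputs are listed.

"ISEYUM"; "RSLI"; "OHPB"; "UK"; "BHEG"

Execution, op by op:
  "weiocsdsvy" -> "weiocsdsvy" -> "yvsdscoiew" -> "scoiew" -> "iseyum" -> "ISEYUM"
  "svcbmksr" -> "svcbmksr" -> "rskmbcvs" -> "bcvs" -> "rsli" -> "RSLI"
  "lzryjljg" -> "lzryjljg" -> "gjljyrzl" -> "yrzl" -> "ohpb" -> "OHPB"
  "uuekwxz" -> "uekwxz" -> "zxwkeu" -> "eu" -> "uk" -> "UK"
  "qoorlppftg" -> "qorlpftg" -> "gtfplroq" -> "lroq" -> "bheg" -> "BHEG"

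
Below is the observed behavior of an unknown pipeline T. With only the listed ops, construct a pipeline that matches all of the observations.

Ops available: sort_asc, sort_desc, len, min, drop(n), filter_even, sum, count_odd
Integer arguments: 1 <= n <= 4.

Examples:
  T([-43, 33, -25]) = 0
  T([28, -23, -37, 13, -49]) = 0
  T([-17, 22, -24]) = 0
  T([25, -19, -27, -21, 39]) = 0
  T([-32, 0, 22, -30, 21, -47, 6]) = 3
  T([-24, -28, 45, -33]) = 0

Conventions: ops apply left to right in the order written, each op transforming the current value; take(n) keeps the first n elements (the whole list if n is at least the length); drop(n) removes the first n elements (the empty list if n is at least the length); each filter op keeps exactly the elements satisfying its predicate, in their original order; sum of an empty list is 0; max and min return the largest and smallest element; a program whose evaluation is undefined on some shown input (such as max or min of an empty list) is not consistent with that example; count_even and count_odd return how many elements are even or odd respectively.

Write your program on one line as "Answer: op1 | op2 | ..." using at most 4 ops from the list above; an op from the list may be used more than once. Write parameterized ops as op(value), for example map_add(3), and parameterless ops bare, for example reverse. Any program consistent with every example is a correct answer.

sort_desc | drop(3) | filter_even | len

Check, running the answer program on each example:
  [-43, 33, -25] -> [33, -25, -43] -> [] -> [] -> 0
  [28, -23, -37, 13, -49] -> [28, 13, -23, -37, -49] -> [-37, -49] -> [] -> 0
  [-17, 22, -24] -> [22, -17, -24] -> [] -> [] -> 0
  [25, -19, -27, -21, 39] -> [39, 25, -19, -21, -27] -> [-21, -27] -> [] -> 0
  [-32, 0, 22, -30, 21, -47, 6] -> [22, 21, 6, 0, -30, -32, -47] -> [0, -30, -32, -47] -> [0, -30, -32] -> 3
  [-24, -28, 45, -33] -> [45, -24, -28, -33] -> [-33] -> [] -> 0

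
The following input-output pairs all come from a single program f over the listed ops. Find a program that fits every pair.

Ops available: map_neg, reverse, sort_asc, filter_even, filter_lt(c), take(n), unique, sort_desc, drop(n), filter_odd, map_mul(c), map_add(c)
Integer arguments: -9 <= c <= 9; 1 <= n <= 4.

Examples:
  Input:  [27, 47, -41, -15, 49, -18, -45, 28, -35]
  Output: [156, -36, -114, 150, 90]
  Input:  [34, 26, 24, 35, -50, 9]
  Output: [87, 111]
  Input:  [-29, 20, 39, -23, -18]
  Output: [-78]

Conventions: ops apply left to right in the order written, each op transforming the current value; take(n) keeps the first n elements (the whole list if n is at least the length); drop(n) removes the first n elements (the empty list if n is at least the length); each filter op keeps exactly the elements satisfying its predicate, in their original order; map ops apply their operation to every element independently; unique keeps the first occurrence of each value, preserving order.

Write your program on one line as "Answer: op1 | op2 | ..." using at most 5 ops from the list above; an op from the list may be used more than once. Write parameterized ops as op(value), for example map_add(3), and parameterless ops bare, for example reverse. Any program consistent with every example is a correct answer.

reverse | map_mul(3) | drop(4) | map_add(9)

Check, running the answer program on each example:
  [27, 47, -41, -15, 49, -18, -45, 28, -35] -> [-35, 28, -45, -18, 49, -15, -41, 47, 27] -> [-105, 84, -135, -54, 147, -45, -123, 141, 81] -> [147, -45, -123, 141, 81] -> [156, -36, -114, 150, 90]
  [34, 26, 24, 35, -50, 9] -> [9, -50, 35, 24, 26, 34] -> [27, -150, 105, 72, 78, 102] -> [78, 102] -> [87, 111]
  [-29, 20, 39, -23, -18] -> [-18, -23, 39, 20, -29] -> [-54, -69, 117, 60, -87] -> [-87] -> [-78]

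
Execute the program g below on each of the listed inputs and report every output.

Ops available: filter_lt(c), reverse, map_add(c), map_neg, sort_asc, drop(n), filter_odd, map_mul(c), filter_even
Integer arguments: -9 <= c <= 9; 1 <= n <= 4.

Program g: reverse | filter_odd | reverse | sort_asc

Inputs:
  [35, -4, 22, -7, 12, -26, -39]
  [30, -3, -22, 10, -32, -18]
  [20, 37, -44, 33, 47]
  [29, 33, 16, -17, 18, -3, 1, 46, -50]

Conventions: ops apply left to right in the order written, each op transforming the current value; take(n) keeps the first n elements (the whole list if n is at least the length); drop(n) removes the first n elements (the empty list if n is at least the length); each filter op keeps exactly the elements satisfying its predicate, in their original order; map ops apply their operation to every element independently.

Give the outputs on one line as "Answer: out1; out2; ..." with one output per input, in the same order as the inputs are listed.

[-39, -7, 35]; [-3]; [33, 37, 47]; [-17, -3, 1, 29, 33]

Execution, op by op:
  [35, -4, 22, -7, 12, -26, -39] -> [-39, -26, 12, -7, 22, -4, 35] -> [-39, -7, 35] -> [35, -7, -39] -> [-39, -7, 35]
  [30, -3, -22, 10, -32, -18] -> [-18, -32, 10, -22, -3, 30] -> [-3] -> [-3] -> [-3]
  [20, 37, -44, 33, 47] -> [47, 33, -44, 37, 20] -> [47, 33, 37] -> [37, 33, 47] -> [33, 37, 47]
  [29, 33, 16, -17, 18, -3, 1, 46, -50] -> [-50, 46, 1, -3, 18, -17, 16, 33, 29] -> [1, -3, -17, 33, 29] -> [29, 33, -17, -3, 1] -> [-17, -3, 1, 29, 33]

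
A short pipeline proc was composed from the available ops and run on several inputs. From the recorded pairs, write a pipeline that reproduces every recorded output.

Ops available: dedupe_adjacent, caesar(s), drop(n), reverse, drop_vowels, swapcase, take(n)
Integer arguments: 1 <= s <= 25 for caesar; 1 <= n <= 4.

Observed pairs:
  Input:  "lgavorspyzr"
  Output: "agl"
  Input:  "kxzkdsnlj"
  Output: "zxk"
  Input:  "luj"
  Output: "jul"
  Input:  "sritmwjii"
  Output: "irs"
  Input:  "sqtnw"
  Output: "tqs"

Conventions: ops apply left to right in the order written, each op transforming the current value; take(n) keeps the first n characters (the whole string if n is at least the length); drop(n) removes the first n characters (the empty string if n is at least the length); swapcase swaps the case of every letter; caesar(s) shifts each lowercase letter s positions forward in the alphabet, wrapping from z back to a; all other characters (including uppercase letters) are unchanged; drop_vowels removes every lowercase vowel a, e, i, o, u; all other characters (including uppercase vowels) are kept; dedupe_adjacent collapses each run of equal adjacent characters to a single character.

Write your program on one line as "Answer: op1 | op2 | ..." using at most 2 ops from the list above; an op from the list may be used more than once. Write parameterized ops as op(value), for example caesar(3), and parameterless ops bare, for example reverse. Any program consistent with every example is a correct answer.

take(3) | reverse

Check, running the answer program on each example:
  "lgavorspyzr" -> "lga" -> "agl"
  "kxzkdsnlj" -> "kxz" -> "zxk"
  "luj" -> "luj" -> "jul"
  "sritmwjii" -> "sri" -> "irs"
  "sqtnw" -> "sqt" -> "tqs"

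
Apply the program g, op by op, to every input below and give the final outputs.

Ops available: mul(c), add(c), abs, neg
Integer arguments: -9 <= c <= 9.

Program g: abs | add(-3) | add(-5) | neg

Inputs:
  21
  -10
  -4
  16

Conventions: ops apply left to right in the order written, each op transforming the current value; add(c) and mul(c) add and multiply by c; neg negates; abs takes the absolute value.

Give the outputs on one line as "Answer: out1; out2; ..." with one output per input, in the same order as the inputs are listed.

Execution, op by op:
  21 -> 21 -> 18 -> 13 -> -13
  -10 -> 10 -> 7 -> 2 -> -2
  -4 -> 4 -> 1 -> -4 -> 4
  16 -> 16 -> 13 -> 8 -> -8

-13; -2; 4; -8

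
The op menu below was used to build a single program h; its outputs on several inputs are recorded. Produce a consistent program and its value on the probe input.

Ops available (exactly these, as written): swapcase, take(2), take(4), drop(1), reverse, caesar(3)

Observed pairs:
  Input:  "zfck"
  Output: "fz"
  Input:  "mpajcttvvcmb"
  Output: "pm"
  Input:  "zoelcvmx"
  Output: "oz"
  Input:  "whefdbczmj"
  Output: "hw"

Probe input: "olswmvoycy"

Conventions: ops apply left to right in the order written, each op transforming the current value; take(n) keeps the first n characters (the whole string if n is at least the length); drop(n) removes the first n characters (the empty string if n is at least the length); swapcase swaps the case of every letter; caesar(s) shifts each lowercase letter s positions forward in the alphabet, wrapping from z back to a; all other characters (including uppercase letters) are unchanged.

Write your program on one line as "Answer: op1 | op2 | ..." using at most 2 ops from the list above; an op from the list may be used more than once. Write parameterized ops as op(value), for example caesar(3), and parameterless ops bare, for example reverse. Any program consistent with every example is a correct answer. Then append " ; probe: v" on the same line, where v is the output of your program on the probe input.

take(2) | reverse ; probe: "lo"

Check, running the answer program on each example:
  "zfck" -> "zf" -> "fz"
  "mpajcttvvcmb" -> "mp" -> "pm"
  "zoelcvmx" -> "zo" -> "oz"
  "whefdbczmj" -> "wh" -> "hw"
  probe: "olswmvoycy" -> "ol" -> "lo"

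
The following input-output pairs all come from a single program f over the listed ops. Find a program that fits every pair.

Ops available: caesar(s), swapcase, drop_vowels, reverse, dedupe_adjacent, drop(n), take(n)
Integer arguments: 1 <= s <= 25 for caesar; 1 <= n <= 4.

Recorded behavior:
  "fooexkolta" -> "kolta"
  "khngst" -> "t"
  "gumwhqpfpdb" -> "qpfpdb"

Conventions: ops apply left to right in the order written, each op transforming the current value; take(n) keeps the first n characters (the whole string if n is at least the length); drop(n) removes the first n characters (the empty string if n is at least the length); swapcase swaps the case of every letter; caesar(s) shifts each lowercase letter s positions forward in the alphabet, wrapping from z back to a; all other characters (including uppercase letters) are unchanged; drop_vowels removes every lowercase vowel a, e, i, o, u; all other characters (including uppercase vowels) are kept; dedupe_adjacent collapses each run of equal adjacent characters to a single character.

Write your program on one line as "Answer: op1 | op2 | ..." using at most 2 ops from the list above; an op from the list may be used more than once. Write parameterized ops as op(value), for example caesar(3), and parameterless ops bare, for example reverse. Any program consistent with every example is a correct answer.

drop(1) | drop(4)

Check, running the answer program on each example:
  "fooexkolta" -> "ooexkolta" -> "kolta"
  "khngst" -> "hngst" -> "t"
  "gumwhqpfpdb" -> "umwhqpfpdb" -> "qpfpdb"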